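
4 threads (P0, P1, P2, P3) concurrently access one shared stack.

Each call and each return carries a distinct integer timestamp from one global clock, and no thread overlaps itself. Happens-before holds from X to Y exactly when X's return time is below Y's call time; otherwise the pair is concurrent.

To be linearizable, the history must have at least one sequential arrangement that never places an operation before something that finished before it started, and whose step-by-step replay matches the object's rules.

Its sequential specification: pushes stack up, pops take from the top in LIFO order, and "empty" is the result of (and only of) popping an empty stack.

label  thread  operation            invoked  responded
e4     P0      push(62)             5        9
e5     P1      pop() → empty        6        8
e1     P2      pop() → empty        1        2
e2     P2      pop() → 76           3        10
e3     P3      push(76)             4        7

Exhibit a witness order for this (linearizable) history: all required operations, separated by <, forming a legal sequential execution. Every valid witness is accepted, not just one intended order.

e1 < e3 < e2 < e5 < e4

after step 1 (e1 pop() → empty): stack <>
after step 2 (e3 push(76)): stack <76>
after step 3 (e2 pop() → 76): stack <>
after step 4 (e5 pop() → empty): stack <>
after step 5 (e4 push(62)): stack <62>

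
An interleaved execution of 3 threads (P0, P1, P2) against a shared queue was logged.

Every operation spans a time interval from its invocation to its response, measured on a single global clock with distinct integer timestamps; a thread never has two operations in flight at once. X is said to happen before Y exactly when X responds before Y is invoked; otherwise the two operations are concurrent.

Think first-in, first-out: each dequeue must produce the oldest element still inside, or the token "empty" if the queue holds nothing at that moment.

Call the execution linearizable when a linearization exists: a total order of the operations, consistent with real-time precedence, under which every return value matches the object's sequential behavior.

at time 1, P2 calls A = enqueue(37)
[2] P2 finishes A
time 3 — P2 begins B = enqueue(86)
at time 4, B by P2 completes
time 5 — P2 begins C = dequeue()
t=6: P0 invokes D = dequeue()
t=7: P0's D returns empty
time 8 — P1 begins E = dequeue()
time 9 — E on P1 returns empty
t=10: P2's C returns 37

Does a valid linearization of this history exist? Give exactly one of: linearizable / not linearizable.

cut after 6 events: linearizable; cut after 7 events (D responds, time 7): not linearizable
the completed operations (3 total) allow one real-time order; the queue replay rejects it
no escape via the 1 pending operation (C): every completion choice fails
one such order, A, B, D (pending dropped), breaks at step 3 where D dequeue() → empty is illegal

not linearizable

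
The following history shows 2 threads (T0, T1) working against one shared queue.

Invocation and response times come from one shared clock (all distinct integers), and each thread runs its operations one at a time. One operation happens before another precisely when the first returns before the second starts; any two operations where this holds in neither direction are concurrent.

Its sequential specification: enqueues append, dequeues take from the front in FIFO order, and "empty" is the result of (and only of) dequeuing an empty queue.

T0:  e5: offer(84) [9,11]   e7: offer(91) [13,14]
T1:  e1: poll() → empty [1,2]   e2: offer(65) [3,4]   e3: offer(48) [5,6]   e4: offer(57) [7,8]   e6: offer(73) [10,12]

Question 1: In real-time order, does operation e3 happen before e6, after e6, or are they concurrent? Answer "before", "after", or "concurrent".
Answer: before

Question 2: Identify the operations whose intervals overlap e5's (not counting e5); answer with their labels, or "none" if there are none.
Answer: e6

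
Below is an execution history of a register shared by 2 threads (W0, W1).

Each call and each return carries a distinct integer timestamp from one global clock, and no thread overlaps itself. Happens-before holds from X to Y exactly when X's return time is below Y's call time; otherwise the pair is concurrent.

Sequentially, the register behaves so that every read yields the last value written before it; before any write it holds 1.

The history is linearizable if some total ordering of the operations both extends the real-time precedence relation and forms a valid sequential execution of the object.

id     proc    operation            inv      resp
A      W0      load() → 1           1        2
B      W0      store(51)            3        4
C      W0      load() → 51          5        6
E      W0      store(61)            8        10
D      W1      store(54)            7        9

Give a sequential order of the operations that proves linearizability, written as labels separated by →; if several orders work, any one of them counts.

A → B → C → D → E

1. A load() → 1, leaving value 1
2. B store(51), leaving value 51
3. C load() → 51, leaving value 51
4. D store(54), leaving value 54
5. E store(61), leaving value 61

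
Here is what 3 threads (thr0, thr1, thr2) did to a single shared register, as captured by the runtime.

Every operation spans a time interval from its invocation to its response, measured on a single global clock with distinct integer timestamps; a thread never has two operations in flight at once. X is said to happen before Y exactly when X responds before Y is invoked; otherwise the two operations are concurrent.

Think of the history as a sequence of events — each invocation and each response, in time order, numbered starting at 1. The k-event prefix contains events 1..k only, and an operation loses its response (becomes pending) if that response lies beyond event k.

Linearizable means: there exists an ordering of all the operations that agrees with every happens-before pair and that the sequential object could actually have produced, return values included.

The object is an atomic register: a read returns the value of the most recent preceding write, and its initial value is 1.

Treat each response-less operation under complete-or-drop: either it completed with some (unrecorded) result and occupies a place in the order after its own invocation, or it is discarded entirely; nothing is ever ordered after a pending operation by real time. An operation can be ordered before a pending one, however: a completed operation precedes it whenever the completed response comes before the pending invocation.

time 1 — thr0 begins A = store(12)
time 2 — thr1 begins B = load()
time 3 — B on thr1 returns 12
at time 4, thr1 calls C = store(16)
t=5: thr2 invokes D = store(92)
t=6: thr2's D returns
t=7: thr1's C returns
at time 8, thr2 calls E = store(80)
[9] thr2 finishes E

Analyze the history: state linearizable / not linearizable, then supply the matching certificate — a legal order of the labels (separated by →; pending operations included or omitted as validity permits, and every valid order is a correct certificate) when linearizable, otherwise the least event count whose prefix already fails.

linearizable — witness: A → B → C → D → E

after step 1 (A store(12) (pending, included)): value 12
after step 2 (B load() → 12): value 12
after step 3 (C store(16)): value 16
after step 4 (D store(92)): value 92
after step 5 (E store(80)): value 80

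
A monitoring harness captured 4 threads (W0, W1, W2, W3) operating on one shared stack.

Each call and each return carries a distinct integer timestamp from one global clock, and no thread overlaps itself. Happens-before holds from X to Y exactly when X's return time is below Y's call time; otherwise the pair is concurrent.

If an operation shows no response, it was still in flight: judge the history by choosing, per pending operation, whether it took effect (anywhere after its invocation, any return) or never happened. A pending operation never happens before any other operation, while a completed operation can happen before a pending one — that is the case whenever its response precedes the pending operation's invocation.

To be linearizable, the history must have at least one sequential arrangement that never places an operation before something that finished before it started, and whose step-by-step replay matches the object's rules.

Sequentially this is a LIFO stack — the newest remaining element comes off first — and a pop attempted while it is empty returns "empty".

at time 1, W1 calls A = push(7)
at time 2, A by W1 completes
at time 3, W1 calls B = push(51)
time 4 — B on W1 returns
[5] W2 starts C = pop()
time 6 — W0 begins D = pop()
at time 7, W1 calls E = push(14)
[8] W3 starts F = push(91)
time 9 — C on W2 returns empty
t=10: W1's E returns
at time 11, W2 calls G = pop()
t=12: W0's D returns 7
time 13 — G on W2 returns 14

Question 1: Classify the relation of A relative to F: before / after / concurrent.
Answer: before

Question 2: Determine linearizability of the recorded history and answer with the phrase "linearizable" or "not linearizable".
not linearizable

prefix check: 1..8 passes, 1..9 fails once C's time-9 response joins
exactly one order of the 3 completed ops respects real time; the stack replay fails
include/drop combinations of the 3 pending operations (D, E, F) were all tried; none helps
one such order, A, B, C (pending dropped), breaks at step 3 where C pop() → empty is illegal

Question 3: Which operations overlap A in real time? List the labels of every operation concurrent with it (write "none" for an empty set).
Answer: none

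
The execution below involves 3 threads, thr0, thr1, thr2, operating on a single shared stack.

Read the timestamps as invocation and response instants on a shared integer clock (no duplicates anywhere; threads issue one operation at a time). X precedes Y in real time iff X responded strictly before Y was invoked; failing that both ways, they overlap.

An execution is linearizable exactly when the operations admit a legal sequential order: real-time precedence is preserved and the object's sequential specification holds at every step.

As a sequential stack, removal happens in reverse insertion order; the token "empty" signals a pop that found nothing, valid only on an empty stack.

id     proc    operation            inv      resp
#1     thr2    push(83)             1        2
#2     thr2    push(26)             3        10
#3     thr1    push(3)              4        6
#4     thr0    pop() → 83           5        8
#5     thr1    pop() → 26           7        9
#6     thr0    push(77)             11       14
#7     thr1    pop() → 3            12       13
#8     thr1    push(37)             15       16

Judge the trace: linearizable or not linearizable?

witness order: #1, #4, #3, #2, #5, #7, #6, #8
after step 1 (#1 push(83)): stack <83>
after step 2 (#4 pop() → 83): stack <>
after step 3 (#3 push(3)): stack <3>
after step 4 (#2 push(26)): stack <3,26>
after step 5 (#5 pop() → 26): stack <3>
after step 6 (#7 pop() → 3): stack <>
after step 7 (#6 push(77)): stack <77>
after step 8 (#8 push(37)): stack <77,37>

linearizable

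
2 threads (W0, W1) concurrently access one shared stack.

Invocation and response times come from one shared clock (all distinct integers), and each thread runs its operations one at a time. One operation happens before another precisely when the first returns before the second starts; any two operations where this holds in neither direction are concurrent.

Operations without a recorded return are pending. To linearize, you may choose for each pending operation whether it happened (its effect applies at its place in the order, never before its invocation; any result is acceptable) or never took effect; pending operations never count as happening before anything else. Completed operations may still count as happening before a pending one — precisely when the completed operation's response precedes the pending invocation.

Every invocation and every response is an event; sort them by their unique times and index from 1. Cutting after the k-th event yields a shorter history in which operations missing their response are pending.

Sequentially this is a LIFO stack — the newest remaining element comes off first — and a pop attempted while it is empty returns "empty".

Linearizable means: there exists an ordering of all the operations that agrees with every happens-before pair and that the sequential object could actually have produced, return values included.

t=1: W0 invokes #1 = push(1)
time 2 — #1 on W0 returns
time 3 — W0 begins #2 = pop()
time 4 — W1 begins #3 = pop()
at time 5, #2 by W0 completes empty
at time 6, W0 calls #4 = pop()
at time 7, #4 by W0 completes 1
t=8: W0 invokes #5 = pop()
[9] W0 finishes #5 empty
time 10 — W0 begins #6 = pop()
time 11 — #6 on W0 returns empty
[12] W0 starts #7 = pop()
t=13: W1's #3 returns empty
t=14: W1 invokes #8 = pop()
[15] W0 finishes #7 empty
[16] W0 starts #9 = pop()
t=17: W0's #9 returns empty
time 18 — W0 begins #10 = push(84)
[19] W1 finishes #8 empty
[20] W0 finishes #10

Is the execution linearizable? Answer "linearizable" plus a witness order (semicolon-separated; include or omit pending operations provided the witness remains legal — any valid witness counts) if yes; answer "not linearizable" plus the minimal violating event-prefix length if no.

not linearizable — minimal violating prefix: 7 events

the violation lands at event 7, #4's response at time 7: events 1..6 linearize, events 1..7 do not
a single order respects real time; the 3 completed stack operations fail replay along it
no escape via the 1 pending operation (#3): every completion choice fails
e.g. #1, #2, #4 (pending dropped): illegal at step 2, since #2 pop() → empty cannot apply there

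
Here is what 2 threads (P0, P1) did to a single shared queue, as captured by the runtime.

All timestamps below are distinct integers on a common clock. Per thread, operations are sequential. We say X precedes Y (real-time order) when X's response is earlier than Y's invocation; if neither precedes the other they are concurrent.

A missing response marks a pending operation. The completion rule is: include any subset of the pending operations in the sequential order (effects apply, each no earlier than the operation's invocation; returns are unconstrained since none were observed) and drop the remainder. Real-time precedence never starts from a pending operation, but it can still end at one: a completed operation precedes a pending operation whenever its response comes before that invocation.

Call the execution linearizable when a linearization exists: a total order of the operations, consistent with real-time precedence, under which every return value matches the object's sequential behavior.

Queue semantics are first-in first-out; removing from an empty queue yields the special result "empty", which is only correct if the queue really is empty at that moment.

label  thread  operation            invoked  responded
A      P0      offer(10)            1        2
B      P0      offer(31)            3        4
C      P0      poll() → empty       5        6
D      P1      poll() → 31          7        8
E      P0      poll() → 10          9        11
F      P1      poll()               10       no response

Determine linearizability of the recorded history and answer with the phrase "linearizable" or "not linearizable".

not linearizable

events 1..5 are fine; event 6 — the response of C at time 6 — makes the prefix non-linearizable
exactly one order of the 3 completed ops respects real time; the queue replay fails
for example A, B, C fails at step 3: C poll() → empty is not legal there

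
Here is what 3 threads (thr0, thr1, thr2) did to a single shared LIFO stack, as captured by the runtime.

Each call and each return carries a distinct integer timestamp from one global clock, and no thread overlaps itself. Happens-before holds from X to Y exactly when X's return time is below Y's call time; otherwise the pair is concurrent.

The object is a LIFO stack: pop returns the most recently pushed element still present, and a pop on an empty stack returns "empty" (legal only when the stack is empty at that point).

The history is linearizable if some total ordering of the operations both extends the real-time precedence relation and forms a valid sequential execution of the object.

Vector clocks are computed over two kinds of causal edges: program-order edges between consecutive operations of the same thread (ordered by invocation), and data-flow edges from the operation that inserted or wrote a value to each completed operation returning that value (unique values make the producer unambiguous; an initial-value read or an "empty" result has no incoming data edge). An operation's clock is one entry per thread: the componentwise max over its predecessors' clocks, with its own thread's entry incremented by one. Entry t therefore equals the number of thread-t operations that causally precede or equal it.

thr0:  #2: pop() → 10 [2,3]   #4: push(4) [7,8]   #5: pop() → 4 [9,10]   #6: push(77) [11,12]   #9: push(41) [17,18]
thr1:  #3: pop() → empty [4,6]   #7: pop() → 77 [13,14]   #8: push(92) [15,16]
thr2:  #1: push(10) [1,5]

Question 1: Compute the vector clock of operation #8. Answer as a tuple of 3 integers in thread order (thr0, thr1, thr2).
invoked at 1, #1 has no predecessors; its own thr2 bump gives (0, 0, 1)
invoked at 4, #3 has no predecessors; its own thr1 bump gives (0, 1, 0)
merge at #2 (invoked 2): VC(#1)=(0, 0, 1), own-thread bump on thr0 → (1, 0, 1)
merge at #4 (invoked 7): VC(#2)=(1, 0, 1), own-thread bump on thr0 → (2, 0, 1)
merge at #5 (invoked 9): VC(#4)=(2, 0, 1), own-thread bump on thr0 → (3, 0, 1)
merge at #6 (invoked 11): VC(#5)=(3, 0, 1), own-thread bump on thr0 → (4, 0, 1)
merge at #9 (invoked 17): VC(#6)=(4, 0, 1), own-thread bump on thr0 → (5, 0, 1)
merge at #7 (invoked 13): VC(#3)=(0, 1, 0), VC(#6)=(4, 0, 1), own-thread bump on thr1 → (4, 2, 1)
merge at #8 (invoked 15): VC(#7)=(4, 2, 1), own-thread bump on thr1 → (4, 3, 1)
target: VC(#8) = (4, 3, 1)

(4, 3, 1)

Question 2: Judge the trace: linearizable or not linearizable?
a witness: #1, #2, #3, #4, #5, #6, #7, #8, #9
step 1: #1 push(10) — stack <10>
step 2: #2 pop() → 10 — stack <>
step 3: #3 pop() → empty — stack <>
step 4: #4 push(4) — stack <4>
step 5: #5 pop() → 4 — stack <>
step 6: #6 push(77) — stack <77>
step 7: #7 pop() → 77 — stack <>
step 8: #8 push(92) — stack <92>
step 9: #9 push(41) — stack <92,41>

linearizable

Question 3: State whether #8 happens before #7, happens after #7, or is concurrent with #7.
#8 spans [15,16], #7 spans [13,14]
resp(#7)=14 < inv(#8)=15

after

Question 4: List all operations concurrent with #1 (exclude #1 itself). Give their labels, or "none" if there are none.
concurrent with #1 ([1,5]): every op whose interval crosses 1..5
#2 [2,3]: concurrent
#3 [4,6]: concurrent
#4 [7,8]: after
#5 [9,10]: after
#6 [11,12]: after
#7 [13,14]: after
#8 [15,16]: after
#9 [17,18]: after

#2, #3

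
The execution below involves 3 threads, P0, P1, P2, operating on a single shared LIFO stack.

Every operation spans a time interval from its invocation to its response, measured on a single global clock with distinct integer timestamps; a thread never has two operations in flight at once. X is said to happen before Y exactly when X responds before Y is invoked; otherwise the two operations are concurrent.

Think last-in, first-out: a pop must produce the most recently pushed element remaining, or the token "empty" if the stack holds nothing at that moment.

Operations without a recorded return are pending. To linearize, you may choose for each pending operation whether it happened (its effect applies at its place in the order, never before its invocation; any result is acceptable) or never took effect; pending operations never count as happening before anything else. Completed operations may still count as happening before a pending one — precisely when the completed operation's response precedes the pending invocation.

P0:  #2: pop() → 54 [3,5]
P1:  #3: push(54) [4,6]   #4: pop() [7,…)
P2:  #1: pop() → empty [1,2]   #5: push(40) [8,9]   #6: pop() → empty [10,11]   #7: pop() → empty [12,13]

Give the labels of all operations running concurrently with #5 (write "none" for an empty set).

#4

concurrent with #5 ([8,9]): every op whose interval crosses 8..9
#1 [1,2]: before
#2 [3,5]: before
#3 [4,6]: before
#4 [7,…): concurrent
#6 [10,11]: after
#7 [12,13]: after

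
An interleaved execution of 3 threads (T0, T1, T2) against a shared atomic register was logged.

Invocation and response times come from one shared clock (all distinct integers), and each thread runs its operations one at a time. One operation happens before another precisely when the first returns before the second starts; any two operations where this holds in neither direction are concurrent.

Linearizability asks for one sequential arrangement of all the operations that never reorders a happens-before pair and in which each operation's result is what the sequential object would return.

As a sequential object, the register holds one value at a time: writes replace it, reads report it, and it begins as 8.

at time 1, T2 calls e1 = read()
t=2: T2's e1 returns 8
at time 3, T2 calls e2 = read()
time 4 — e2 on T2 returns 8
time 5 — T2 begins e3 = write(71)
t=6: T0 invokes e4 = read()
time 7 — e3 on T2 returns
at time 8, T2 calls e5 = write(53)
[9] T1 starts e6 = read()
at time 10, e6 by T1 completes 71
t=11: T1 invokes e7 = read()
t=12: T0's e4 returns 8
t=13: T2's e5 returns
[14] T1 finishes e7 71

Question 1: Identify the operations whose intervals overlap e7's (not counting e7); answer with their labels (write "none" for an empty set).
e4, e5

overlap test against e7 [11,14]: concurrent iff the interval meets 11..14
e1 [1,2]: before
e2 [3,4]: before
e3 [5,7]: before
e4 [6,12]: concurrent
e5 [8,13]: concurrent
e6 [9,10]: before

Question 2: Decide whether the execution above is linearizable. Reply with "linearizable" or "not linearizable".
linearizable

one valid linearization: e1, e2, e4, e3, e6, e7, e5
after step 1 (e1 read() → 8): value 8
after step 2 (e2 read() → 8): value 8
after step 3 (e4 read() → 8): value 8
after step 4 (e3 write(71)): value 71
after step 5 (e6 read() → 71): value 71
after step 6 (e7 read() → 71): value 71
after step 7 (e5 write(53)): value 53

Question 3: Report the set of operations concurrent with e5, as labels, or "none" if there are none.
e4, e6, e7

concurrent with e5 ([8,13]): every op whose interval crosses 8..13
e1 [1,2]: before
e2 [3,4]: before
e3 [5,7]: before
e4 [6,12]: concurrent
e6 [9,10]: concurrent
e7 [11,14]: concurrent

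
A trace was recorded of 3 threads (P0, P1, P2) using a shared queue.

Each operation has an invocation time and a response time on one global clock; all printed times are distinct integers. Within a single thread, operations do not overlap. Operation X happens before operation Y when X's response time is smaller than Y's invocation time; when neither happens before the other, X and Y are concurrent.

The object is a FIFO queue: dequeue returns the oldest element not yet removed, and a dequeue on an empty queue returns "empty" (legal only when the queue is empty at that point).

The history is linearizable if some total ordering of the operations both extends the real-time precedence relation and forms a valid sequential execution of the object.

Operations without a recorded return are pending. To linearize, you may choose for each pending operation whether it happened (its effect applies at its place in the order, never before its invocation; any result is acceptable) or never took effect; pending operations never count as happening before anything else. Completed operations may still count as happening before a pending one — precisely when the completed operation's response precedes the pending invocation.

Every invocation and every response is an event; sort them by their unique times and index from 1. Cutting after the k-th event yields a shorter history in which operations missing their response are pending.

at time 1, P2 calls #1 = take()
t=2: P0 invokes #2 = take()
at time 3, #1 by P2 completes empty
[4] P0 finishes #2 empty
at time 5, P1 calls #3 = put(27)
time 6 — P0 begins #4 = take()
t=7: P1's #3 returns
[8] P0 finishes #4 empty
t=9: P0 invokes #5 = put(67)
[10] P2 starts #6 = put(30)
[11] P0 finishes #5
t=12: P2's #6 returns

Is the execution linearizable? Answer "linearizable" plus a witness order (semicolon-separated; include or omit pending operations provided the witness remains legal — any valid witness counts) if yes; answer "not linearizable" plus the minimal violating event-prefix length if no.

after step 1 (#1 take() → empty): queue <>
after step 2 (#2 take() → empty): queue <>
after step 3 (#4 take() → empty): queue <>
after step 4 (#3 put(27)): queue <27>
after step 5 (#5 put(67)): queue <27,67>
after step 6 (#6 put(30)): queue <27,67,30>

linearizable — witness: #1; #2; #4; #3; #5; #6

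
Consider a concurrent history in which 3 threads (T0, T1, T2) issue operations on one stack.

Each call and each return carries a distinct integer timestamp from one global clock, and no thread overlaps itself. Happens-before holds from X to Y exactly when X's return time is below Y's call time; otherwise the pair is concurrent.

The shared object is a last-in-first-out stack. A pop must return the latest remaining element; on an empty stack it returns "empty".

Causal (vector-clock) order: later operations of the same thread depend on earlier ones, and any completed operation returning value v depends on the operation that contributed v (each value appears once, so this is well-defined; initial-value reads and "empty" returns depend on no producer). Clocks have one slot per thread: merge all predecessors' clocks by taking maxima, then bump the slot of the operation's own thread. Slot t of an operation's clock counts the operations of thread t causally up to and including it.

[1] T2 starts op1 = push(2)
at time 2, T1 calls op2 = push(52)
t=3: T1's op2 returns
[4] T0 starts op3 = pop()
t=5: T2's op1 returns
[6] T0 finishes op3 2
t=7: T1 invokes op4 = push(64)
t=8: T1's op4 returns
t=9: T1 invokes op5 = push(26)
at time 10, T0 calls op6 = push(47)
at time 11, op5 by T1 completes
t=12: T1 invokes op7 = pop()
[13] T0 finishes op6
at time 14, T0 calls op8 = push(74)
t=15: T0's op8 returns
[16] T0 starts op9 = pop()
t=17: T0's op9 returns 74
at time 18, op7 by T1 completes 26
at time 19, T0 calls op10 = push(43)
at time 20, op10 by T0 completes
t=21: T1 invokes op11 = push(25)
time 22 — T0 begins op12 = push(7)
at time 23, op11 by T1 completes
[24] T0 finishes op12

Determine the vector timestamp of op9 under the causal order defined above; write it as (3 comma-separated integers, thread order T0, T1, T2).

(4, 0, 1)

invoked at 1, op1 has no predecessors; its own T2 bump gives (0, 0, 1)
invoked at 2, op2 has no predecessors; its own T1 bump gives (0, 1, 0)
op4 (invocation 7): componentwise max over VC(op2)=(0, 1, 0), +1 at T1, giving (0, 2, 0)
op3 (invocation 4): componentwise max over VC(op1)=(0, 0, 1), +1 at T0, giving (1, 0, 1)
op5 (invocation 9): componentwise max over VC(op4)=(0, 2, 0), +1 at T1, giving (0, 3, 0)
op6 (invocation 10): componentwise max over VC(op3)=(1, 0, 1), +1 at T0, giving (2, 0, 1)
op7 (invocation 12): componentwise max over VC(op5)=(0, 3, 0), +1 at T1, giving (0, 4, 0)
op8 (invocation 14): componentwise max over VC(op6)=(2, 0, 1), +1 at T0, giving (3, 0, 1)
op11 (invocation 21): componentwise max over VC(op7)=(0, 4, 0), +1 at T1, giving (0, 5, 0)
op9 (invocation 16): componentwise max over VC(op8)=(3, 0, 1), +1 at T0, giving (4, 0, 1)
op10 (invocation 19): componentwise max over VC(op9)=(4, 0, 1), +1 at T0, giving (5, 0, 1)
op12 (invocation 22): componentwise max over VC(op10)=(5, 0, 1), +1 at T0, giving (6, 0, 1)
target: VC(op9) = (4, 0, 1)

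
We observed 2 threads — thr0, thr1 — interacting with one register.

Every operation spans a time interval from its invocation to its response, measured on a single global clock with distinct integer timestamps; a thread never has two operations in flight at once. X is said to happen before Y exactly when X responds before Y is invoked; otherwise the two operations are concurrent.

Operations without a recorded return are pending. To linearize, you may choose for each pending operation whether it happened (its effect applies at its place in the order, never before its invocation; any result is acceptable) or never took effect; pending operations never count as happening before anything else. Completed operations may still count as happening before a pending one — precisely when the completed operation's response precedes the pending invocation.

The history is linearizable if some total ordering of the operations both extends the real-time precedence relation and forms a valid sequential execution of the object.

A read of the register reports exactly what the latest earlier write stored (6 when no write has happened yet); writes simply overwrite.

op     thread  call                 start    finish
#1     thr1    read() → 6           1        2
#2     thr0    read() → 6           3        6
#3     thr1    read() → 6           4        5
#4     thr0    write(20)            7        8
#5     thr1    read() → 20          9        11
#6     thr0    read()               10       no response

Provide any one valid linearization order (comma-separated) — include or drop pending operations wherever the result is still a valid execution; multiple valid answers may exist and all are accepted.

1. #1 read() → 6, leaving value 6
2. #2 read() → 6, leaving value 6
3. #3 read() → 6, leaving value 6
4. #4 write(20), leaving value 20
5. #5 read() → 20, leaving value 20

#1, #2, #3, #4, #5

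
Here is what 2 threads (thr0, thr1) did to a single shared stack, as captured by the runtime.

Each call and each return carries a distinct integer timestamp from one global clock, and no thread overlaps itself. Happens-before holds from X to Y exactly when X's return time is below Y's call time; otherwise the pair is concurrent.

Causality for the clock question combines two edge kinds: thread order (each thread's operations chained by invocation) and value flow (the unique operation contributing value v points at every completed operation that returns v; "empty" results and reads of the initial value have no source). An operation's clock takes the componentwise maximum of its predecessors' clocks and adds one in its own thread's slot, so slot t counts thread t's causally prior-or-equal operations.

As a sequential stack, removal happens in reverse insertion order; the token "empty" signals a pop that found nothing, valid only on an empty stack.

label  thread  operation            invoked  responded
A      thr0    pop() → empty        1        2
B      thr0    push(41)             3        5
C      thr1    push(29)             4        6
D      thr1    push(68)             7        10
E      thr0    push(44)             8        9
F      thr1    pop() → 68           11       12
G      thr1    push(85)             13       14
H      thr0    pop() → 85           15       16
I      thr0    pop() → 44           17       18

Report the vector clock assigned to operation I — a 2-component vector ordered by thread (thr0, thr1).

(5, 4)

VC(C, invoked at 4): no causal predecessors; +1 on thr1 → (0, 1)
VC(A, invoked at 1): no causal predecessors; +1 on thr0 → (1, 0)
invoked at 7, D merges VC(C)=(0, 1) and bumps thr1's slot → (0, 2)
invoked at 3, B merges VC(A)=(1, 0) and bumps thr0's slot → (2, 0)
invoked at 11, F merges VC(D)=(0, 2) and bumps thr1's slot → (0, 3)
invoked at 8, E merges VC(B)=(2, 0) and bumps thr0's slot → (3, 0)
invoked at 13, G merges VC(F)=(0, 3) and bumps thr1's slot → (0, 4)
invoked at 15, H merges VC(E)=(3, 0), VC(G)=(0, 4) and bumps thr0's slot → (4, 4)
invoked at 17, I merges VC(E)=(3, 0), VC(H)=(4, 4) and bumps thr0's slot → (5, 4)
target: VC(I) = (5, 4)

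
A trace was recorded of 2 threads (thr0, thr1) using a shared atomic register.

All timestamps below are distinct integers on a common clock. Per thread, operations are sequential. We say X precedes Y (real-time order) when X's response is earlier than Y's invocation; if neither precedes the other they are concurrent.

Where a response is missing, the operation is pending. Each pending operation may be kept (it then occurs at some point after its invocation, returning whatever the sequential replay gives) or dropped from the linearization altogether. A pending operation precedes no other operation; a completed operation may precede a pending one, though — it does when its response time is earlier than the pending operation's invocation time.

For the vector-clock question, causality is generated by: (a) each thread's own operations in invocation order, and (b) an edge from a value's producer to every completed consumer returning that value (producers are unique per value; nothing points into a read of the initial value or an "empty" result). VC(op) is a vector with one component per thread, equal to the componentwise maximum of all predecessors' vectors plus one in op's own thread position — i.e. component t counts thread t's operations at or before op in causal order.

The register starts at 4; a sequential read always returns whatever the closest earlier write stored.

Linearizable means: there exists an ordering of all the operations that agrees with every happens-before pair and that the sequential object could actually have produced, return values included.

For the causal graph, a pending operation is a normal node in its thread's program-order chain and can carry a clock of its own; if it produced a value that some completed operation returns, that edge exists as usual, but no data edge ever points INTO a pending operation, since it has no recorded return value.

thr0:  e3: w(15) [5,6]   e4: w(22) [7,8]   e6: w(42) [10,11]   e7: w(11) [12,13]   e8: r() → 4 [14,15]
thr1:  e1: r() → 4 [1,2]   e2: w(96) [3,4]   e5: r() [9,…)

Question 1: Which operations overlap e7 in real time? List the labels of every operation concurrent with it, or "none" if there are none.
concurrent with e7 ([12,13]): every op whose interval crosses 12..13
e1 [1,2]: before
e2 [3,4]: before
e3 [5,6]: before
e4 [7,8]: before
e5 [9,…): concurrent
e6 [10,11]: before
e8 [14,15]: after

e5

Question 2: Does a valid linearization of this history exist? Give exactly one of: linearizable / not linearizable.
prefix check: 1..14 passes, 1..15 fails once e8's time-15 response joins
the completed operations (7 total) allow one real-time order; the atomic register replay rejects it
every completion of the 1 pending operation (e5) was checked; none linearizes
one such order, e1, e2, e3, e4, e6, e7, e8 (pending dropped), breaks at step 7 where e8 r() → 4 is illegal

not linearizable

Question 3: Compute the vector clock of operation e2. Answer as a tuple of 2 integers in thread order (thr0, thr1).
invoked at 1, e1 has no predecessors; its own thr1 bump gives (0, 1)
invoked at 5, e3 has no predecessors; its own thr0 bump gives (1, 0)
from VC(e1)=(0, 1), e2 (invoked 3) maxes components and bumps thr1 → (0, 2)
from VC(e3)=(1, 0), e4 (invoked 7) maxes components and bumps thr0 → (2, 0)
from VC(e2)=(0, 2), e5 (invoked 9) maxes components and bumps thr1 → (0, 3)
from VC(e4)=(2, 0), e6 (invoked 10) maxes components and bumps thr0 → (3, 0)
from VC(e6)=(3, 0), e7 (invoked 12) maxes components and bumps thr0 → (4, 0)
from VC(e7)=(4, 0), e8 (invoked 14) maxes components and bumps thr0 → (5, 0)
target: VC(e2) = (0, 2)

(0, 2)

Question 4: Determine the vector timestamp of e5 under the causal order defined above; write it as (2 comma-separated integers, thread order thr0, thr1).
root op e1, invoked 1: fresh clock plus thr1's own tick → (0, 1)
root op e3, invoked 5: fresh clock plus thr0's own tick → (1, 0)
VC(e2, invoked at 3): max of VC(e1)=(0, 1), then +1 on thread thr1 → (0, 2)
VC(e4, invoked at 7): max of VC(e3)=(1, 0), then +1 on thread thr0 → (2, 0)
VC(e5, invoked at 9): max of VC(e2)=(0, 2), then +1 on thread thr1 → (0, 3)
VC(e6, invoked at 10): max of VC(e4)=(2, 0), then +1 on thread thr0 → (3, 0)
VC(e7, invoked at 12): max of VC(e6)=(3, 0), then +1 on thread thr0 → (4, 0)
VC(e8, invoked at 14): max of VC(e7)=(4, 0), then +1 on thread thr0 → (5, 0)
target: VC(e5) = (0, 3)

(0, 3)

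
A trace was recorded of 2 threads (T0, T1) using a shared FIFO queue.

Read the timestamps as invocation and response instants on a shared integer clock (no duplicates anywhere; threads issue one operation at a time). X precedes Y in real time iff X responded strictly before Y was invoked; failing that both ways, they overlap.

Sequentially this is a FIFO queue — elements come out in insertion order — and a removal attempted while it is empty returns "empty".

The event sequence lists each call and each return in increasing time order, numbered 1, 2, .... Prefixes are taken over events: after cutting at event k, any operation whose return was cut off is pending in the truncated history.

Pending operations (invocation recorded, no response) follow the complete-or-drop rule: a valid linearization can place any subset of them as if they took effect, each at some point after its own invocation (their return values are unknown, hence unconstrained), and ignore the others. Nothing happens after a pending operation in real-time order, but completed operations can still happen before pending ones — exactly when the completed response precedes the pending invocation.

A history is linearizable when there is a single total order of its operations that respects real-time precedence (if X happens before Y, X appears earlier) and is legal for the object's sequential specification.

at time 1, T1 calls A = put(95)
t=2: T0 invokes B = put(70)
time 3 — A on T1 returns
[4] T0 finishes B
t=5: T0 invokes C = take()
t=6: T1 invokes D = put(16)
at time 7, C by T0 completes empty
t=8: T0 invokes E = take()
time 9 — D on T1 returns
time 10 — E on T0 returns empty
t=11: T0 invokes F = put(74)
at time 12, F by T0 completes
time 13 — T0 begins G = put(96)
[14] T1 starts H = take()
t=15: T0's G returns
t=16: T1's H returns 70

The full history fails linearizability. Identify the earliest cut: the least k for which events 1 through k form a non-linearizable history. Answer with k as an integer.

7

events 1..6 are linearizable; a witness order is A, B:
after step 1 (A put(95)): queue <95>
after step 2 (B put(70)): queue <95,70>
adding event 7 (C responds at 7) leaves no legal real-time order
no escape via the 1 pending operation (D): every completion choice fails
for example A, B, C (pending dropped) fails at step 3: C take() → empty is not legal there
for example B, A, C (pending dropped) fails at step 3: C take() → empty is not legal there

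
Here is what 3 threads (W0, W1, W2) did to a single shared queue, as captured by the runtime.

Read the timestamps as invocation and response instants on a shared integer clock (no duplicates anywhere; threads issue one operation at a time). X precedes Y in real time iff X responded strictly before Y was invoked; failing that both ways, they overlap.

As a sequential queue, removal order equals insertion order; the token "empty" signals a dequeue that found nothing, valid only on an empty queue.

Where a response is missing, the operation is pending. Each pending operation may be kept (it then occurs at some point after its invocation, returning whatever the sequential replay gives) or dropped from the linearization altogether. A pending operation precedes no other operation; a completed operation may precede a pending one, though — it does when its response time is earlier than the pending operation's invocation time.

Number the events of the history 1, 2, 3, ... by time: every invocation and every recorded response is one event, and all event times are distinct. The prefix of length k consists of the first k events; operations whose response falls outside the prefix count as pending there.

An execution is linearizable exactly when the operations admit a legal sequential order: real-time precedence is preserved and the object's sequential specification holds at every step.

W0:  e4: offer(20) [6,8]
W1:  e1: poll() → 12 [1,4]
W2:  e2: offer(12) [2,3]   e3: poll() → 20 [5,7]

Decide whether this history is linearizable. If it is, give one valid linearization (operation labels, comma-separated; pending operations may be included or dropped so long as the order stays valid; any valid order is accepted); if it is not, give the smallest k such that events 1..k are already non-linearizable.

1. e2 offer(12), leaving queue <12>
2. e1 poll() → 12, leaving queue <>
3. e4 offer(20), leaving queue <20>
4. e3 poll() → 20, leaving queue <>

linearizable — witness: e2, e1, e4, e3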